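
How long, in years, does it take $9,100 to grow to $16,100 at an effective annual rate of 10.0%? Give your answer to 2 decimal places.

n = ln(16100/9100) / ln(1+0.1) = ln(1.76923) / 0.095310 = 5.9862 years

5.99 years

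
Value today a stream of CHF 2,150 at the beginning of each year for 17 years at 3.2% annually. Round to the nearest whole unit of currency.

PV = PMT · [1 − (1+i)^(−n)] / i × (1+i) = 2150 · 13.371179 = 28,748.0352
(annuity-due: payments at period start, so ×(1+i).)

CHF 28,748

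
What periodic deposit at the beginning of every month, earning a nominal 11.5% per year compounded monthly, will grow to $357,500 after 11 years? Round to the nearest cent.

$1,345.66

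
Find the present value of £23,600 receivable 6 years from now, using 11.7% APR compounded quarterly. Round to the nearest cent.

Periodic rate i = 0.117/4 = 0.02925; n = 6 × 4 = 24 periods.
PV = 23,600 / (1 + 0.02925)^24 = 23,600 / 1.997565 = 11,814.3814

£11,814.38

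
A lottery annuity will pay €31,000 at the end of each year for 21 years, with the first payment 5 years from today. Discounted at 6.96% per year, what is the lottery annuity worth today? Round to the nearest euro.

Value one period before first payment (t=4): 31000 × [1 − (1+0.0696)^(−21)] / 0.0696 = 31000 × 10.870447 = 336,983.8536
PV₀ = 336,983.8536 / (1+0.0696)^4 = 336,983.8536 / 1.308837 = 257,468.1518

€257,468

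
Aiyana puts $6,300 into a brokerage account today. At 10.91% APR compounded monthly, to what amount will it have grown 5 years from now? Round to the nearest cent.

$10,843.71

Periodic rate i = 0.1091/12 = 0.00909167; n = 5 × 12 = 60 periods.
FV = PV·(1+i)^n = 6,300 × 1.721223 = 10,843.7059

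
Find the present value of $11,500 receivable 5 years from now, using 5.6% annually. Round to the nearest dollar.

$8,757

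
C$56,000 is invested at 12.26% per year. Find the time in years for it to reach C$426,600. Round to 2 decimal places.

17.56 years

(1+i)^n = 426600/56000 = 7.61786, so n = ln 7.61786 / ln 1.1226 = 17.5576 years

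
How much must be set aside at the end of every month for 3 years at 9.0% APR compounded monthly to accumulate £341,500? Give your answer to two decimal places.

With 12 periods per year: i = 0.0075, n = 36.
PMT = 341500 / ( [(1+0.0075)^36 − 1] / 0.0075 ) = 341500 / 41.152716 = 8,298.3587

£8,298.36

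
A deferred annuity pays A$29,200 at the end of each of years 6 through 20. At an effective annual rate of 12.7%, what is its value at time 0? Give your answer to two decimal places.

PV at t=5 (ordinary 15-year annuity): 29200 × a(15|0.127) = 29200 × 6.563816 = 191,663.4248
PV₀ = 191,663.4248 / (1+0.127)^5 = 191,663.4248 / 1.818108 = 105,419.1874

A$105,419.19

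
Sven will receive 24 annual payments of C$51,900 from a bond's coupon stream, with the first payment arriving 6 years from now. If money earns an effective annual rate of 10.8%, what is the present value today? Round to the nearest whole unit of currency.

Value one period before first payment (t=5): 51900 × [1 − (1+0.108)^(−24)] / 0.108 = 51900 × 8.469269 = 439,555.0367
Discount back 5 years: 439,555.0367 × (1+0.108)^(−5) = 439,555.0367 × 0.598827 = 263,217.3175

C$263,217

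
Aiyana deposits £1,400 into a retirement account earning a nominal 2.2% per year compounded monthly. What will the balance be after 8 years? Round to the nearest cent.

£1,669.14

With 12 periods per year: i = 0.00183333, n = 96.
FV = PV·(1+i)^n = 1,400 × 1.192246 = 1,669.1443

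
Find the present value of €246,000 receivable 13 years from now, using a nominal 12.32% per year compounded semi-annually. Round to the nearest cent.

€51,993.79

Periodic rate i = 0.1232/2 = 0.0616; n = 13 × 2 = 26 periods.
PV = FV·(1+i)^(−n) = 246,000 × 0.211357 = 51,993.7870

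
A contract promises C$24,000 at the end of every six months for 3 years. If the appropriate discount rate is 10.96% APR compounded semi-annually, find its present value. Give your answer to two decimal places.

With 2 periods per year: i = 0.0548, n = 6.
PV = 24000 × [1 − (1+0.0548)^(−6)] / 0.0548 = 24000 × 4.998699 = 119,968.7716

C$119,968.77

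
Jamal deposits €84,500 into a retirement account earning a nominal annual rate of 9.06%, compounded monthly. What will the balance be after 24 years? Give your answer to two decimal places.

With 12 periods per year: i = 0.00755, n = 288.
84,500 × (1+0.00755)^288 = 84,500 × 8.725351 = 737,292.1789

€737,292.18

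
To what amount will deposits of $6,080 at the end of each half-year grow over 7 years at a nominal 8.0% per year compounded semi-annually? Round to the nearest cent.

$111,214.82

With 2 periods per year: i = 0.04, n = 14.
Accumulation factor s(14|0.04) = 18.291911; FV = 6080 × 18.291911 = 111,214.8200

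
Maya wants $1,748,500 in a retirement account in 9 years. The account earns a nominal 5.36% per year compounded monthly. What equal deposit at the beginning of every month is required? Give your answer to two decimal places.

$12,576.84

i = 0.0536/12 = 0.00446667 per month; n = 9·12 = 108.
PMT = 1.7485e+06 / ( [(1+0.00446667)^108 − 1] / 0.00446667 × (1+i) ) = 1.7485e+06 / 139.025340 = 12,576.8439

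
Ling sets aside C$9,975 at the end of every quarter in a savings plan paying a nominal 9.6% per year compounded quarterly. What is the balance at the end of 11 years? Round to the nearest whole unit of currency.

Periodic rate i = 0.096/4 = 0.024; n = 11 × 4 = 44 periods.
FV = PMT · [(1+i)^n − 1] / i = 9975 · 76.633907 = 764,423.2218

C$764,423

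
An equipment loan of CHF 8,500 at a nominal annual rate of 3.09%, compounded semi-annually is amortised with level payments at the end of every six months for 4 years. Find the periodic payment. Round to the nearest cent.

With 2 periods per year: i = 0.01545, n = 8.
Annuity-PV factor = 7.471271; PMT = 8500 / 7.471271 = 1,137.6913

CHF 1,137.69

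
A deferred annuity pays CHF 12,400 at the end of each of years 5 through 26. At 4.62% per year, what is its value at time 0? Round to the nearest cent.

PV at t=4 (ordinary 22-year annuity): 12400 × a(22|0.0462) = 12400 × 13.631300 = 169,028.1141
Discount back 4 years: 169,028.1141 × (1+0.0462)^(−4) = 169,028.1141 × 0.834721 = 141,091.2506

CHF 141,091.25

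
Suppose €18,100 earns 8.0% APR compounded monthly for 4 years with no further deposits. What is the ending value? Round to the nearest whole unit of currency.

i = 0.08/12 = 0.00666667 per month; n = 4·12 = 48.
FV = 18,100 × (1 + 0.00666667)^48 = 24,899.5564

€24,900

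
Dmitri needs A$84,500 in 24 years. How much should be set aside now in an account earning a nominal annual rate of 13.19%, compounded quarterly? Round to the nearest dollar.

A$3,752

Periodic rate i = 0.1319/4 = 0.032975; n = 24 × 4 = 96 periods.
PV = 84,500 / (1 + 0.032975)^96 = 84,500 / 22.522772 = 3,751.7584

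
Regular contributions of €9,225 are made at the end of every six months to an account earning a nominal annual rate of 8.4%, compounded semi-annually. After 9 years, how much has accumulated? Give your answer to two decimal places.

With 2 periods per year: i = 0.042, n = 18.
Accumulation factor s(18|0.042) = 26.121406; FV = 9225 × 26.121406 = 240,969.9676

€240,969.97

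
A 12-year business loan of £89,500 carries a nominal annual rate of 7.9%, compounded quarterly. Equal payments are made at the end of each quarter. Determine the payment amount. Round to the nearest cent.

i = 0.079/4 = 0.01975 per quarter; n = 12·4 = 48.
PMT = 89500 / ( [1 − (1+0.01975)^(−48)] / 0.01975 ) = 89500 / 30.829745 = 2,903.0405

£2,903.04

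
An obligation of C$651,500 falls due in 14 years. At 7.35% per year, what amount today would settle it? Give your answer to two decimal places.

C$241,371.36

PV = FV·(1+i)^(−n) = 651,500 × 0.370486 = 241,371.3599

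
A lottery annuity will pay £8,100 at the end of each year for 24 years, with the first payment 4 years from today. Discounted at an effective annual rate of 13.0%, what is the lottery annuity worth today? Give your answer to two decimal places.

Value one period before first payment (t=3): 8100 × [1 − (1+0.13)^(−24)] / 0.13 = 8100 × 7.282883 = 58,991.3525
PV₀ = 58,991.3525 / (1+0.13)^3 = 58,991.3525 / 1.442897 = 40,883.9664

£40,883.97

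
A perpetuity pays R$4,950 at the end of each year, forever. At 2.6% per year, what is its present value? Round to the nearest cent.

R$190,384.62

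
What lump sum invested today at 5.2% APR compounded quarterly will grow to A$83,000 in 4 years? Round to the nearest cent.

i = 0.052/4 = 0.013 per quarter; n = 4·4 = 16.
PV = 83,000 / (1 + 0.013)^16 = 83,000 / 1.229564 = 67,503.6050

A$67,503.60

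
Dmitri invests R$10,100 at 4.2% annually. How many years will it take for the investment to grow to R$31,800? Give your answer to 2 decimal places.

27.88 years

n = ln(31800/10100) / ln(1+0.042) = ln(3.14851) / 0.041142 = 27.8774 years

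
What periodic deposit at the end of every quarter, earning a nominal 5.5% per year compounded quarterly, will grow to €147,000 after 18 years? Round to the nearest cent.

€1,208.05

With 4 periods per year: i = 0.01375, n = 72.
PMT = 147000 / ( [(1+0.01375)^72 − 1] / 0.01375 ) = 147000 / 121.683238 = 1,208.0546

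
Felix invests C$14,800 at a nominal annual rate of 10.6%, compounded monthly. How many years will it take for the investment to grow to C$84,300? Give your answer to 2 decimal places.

16.49 years

Periodic rate i = 0.106/12 = 0.00883333.
(1+i)^n = 84300/14800 = 5.69595, so n = ln 5.69595 / ln 1.00883 = 197.8220 months
= 197.8220/12 years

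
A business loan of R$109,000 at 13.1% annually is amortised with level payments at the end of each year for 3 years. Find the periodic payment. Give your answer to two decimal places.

R$46,242.30

Annuity-PV factor = 2.357149; PMT = 109000 / 2.357149 = 46,242.3003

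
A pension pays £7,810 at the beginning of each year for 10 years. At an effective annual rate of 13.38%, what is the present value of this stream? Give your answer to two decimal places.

Annuity factor a(10|0.1338) × (1+i) = 6.059961; PV = 7810 × 6.059961 = 47,328.2938
(Beginning-of-period payments → annuity-due factor ×(1+i).)

£47,328.29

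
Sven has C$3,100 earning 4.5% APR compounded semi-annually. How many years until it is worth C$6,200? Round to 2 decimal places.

Periodic rate i = 0.045/2 = 0.0225.
(1+i)^n = 6200/3100 = 2.00000, so n = ln 2.00000 / ln 1.0225 = 31.1518 half-years
= 31.1518/2 years

15.58 years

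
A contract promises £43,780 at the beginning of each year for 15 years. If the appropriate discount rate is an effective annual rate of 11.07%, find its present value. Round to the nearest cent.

£348,319.44

Annuity factor a(15|0.1107) × (1+i) = 7.956132; PV = 43780 × 7.956132 = 348,319.4393
(annuity-due: payments at period start, so ×(1+i).)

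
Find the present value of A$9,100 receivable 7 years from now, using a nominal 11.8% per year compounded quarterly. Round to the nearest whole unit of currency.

i = 0.118/4 = 0.0295 per quarter; n = 7·4 = 28.
PV = FV·(1+i)^(−n) = 9,100 × 0.443060 = 4,031.8426

A$4,032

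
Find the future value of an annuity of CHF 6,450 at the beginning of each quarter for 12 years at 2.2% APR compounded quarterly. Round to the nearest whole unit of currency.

i = 0.022/4 = 0.0055 per quarter; n = 12·4 = 48.
Accumulation factor s(48|0.0055) × (1+i) = 55.062395; FV = 6450 × 55.062395 = 355,152.4453
(annuity-due: payments at period start, so ×(1+i).)

CHF 355,152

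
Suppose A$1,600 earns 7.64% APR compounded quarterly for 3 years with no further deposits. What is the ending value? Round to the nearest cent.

With 4 periods per year: i = 0.0191, n = 12.
FV = 1,600 × (1 + 0.0191)^12 = 2,007.8053

A$2,007.81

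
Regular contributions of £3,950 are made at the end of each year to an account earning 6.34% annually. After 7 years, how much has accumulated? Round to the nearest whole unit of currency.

£33,501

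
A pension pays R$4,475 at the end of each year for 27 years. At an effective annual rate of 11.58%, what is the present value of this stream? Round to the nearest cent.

R$36,638.57

PV = 4475 × [1 − (1+0.1158)^(−27)] / 0.1158 = 4475 × 8.187391 = 36,638.5748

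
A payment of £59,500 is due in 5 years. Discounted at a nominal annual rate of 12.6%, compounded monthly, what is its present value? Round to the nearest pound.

£31,793

With 12 periods per year: i = 0.0105, n = 60.
PV = FV·(1+i)^(−n) = 59,500 × 0.534344 = 31,793.4674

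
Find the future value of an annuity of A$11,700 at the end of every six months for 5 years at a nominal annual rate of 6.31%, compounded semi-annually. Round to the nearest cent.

A$135,088.78

Periodic rate i = 0.0631/2 = 0.03155; n = 5 × 2 = 10 periods.
FV = 11700 × [(1+0.03155)^10 − 1] / 0.03155 = 11700 × 11.546050 = 135,088.7816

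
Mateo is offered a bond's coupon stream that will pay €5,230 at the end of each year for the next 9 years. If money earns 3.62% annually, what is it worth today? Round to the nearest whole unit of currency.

PV = 5230 × [1 − (1+0.0362)^(−9)] / 0.0362 = 5230 × 7.565778 = 39,569.0176

€39,569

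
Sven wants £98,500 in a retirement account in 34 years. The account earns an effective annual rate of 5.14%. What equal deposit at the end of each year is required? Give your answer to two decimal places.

£1,125.89

PMT = 98500 / ( [(1+0.0514)^34 − 1] / 0.0514 ) = 98500 / 87.486661 = 1,125.8859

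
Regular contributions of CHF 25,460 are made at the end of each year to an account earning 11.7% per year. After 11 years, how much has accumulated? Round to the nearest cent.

CHF 517,342.57

Accumulation factor s(11|0.117) = 20.319818; FV = 25460 × 20.319818 = 517,342.5660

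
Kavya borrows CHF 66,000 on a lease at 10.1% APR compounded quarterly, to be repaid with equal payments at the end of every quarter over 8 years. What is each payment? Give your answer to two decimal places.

CHF 3,031.34

With 4 periods per year: i = 0.02525, n = 32.
PMT = 66000 / ( [1 − (1+0.02525)^(−32)] / 0.02525 ) = 66000 / 21.772549 = 3,031.3401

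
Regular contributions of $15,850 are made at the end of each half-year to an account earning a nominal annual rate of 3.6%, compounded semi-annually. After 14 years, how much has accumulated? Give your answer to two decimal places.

Periodic rate i = 0.036/2 = 0.018; n = 14 × 2 = 28 periods.
FV = PMT · [(1+i)^n − 1] / i = 15850 · 35.995905 = 570,535.1001

$570,535.10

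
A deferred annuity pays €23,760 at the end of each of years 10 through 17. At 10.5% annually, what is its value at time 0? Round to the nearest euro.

€50,682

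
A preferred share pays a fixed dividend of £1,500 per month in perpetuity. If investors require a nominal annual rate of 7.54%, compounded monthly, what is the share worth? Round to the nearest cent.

Periodic rate i = 0.0754/12 = 0.00628333.
PV = C/r = 1500/0.00628333 = 238,726.7905

£238,726.79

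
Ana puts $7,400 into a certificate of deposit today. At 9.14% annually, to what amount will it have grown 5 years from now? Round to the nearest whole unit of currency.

FV = 7,400 × (1 + 0.0914)^5 = 11,459.1253

$11,459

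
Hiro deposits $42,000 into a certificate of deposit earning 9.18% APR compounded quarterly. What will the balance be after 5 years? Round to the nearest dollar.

$66,121

i = 0.0918/4 = 0.02295 per quarter; n = 5·4 = 20.
FV = PV·(1+i)^n = 42,000 × 1.574302 = 66,120.6972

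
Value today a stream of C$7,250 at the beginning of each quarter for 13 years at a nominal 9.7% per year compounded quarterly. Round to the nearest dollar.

C$218,130

Periodic rate i = 0.097/4 = 0.02425; n = 13 × 4 = 52 periods.
PV = 7250 × [1 − (1+0.02425)^(−52)] / 0.02425 × (1+i) = 7250 × 30.086907 = 218,130.0762
(Beginning-of-period payments → annuity-due factor ×(1+i).)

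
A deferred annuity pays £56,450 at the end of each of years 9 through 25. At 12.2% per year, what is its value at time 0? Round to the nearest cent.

£158,199.87

PV at t=8 (ordinary 17-year annuity): 56450 × a(17|0.122) = 56450 × 7.038580 = 397,327.8337
Discount back 8 years: 397,327.8337 × (1+0.122)^(−8) = 397,327.8337 × 0.398160 = 158,199.8743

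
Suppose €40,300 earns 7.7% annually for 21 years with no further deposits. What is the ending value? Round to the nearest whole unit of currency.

€191,353

FV = PV·(1+i)^n = 40,300 × 4.748208 = 191,352.7973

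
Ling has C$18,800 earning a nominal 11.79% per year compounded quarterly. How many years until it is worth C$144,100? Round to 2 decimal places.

Periodic rate i = 0.1179/4 = 0.029475.
(1+i)^n = 144100/18800 = 7.66489, so n = ln 7.66489 / ln 1.02947 = 70.1110 quarters
= 70.1110/4 years

17.53 years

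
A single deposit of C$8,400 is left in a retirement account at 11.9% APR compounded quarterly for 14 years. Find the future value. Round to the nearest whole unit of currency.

C$43,377

Periodic rate i = 0.119/4 = 0.02975; n = 14 × 4 = 56 periods.
FV = 8,400 × (1 + 0.02975)^56 = 43,377.0608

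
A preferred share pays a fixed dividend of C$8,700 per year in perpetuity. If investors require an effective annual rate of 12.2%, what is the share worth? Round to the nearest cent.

C$71,311.48

PV = PMT / i = 8700 / 0.122 = 71,311.4754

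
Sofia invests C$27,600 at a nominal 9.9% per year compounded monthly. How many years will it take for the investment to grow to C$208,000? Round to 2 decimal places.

Periodic rate i = 0.099/12 = 0.00825.
(1+i)^n = 208000/27600 = 7.53623, so n = ln 7.53623 / ln 1.00825 = 245.8233 months
= 245.8233/12 years

20.49 years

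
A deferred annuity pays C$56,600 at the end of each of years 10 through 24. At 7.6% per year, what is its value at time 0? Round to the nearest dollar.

C$256,822

PV at t=9 (ordinary 15-year annuity): 56600 × a(15|0.076) = 56600 × 8.772564 = 496,527.1311
PV₀ = 496,527.1311 / (1+0.076)^9 = 496,527.1311 / 1.933350 = 256,822.1883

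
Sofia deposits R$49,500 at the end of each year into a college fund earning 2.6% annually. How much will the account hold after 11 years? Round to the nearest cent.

FV = PMT · [(1+i)^n − 1] / i = 49500 · 12.547557 = 621,104.0614

R$621,104.06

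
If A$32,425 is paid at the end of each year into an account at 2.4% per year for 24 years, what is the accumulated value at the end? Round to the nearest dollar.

A$1,036,042

Accumulation factor s(24|0.024) = 31.951961; FV = 32425 × 31.951961 = 1,036,042.3365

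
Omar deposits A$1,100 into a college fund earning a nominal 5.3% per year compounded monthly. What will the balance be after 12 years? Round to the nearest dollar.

With 12 periods per year: i = 0.00441667, n = 144.
FV = 1,100 × (1 + 0.00441667)^144 = 2,074.8934

A$2,075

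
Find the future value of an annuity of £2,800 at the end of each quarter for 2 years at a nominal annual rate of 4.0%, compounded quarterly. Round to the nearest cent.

£23,199.88

Periodic rate i = 0.04/4 = 0.01; n = 2 × 4 = 8 periods.
Accumulation factor s(8|0.01) = 8.285671; FV = 2800 × 8.285671 = 23,199.8776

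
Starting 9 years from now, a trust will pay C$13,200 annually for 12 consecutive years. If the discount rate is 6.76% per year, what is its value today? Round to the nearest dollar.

C$62,928

Value one period before first payment (t=8): 13200 × [1 − (1+0.0676)^(−12)] / 0.0676 = 13200 × 8.045281 = 106,197.7075
Discount back 8 years: 106,197.7075 × (1+0.0676)^(−8) = 106,197.7075 × 0.592559 = 62,928.3900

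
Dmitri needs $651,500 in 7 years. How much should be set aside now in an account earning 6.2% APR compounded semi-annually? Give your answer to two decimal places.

With 2 periods per year: i = 0.031, n = 14.
PV = FV·(1+i)^(−n) = 651,500 × 0.652197 = 424,906.2371

$424,906.24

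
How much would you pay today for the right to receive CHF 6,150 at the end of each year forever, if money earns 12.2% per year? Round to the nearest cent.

CHF 50,409.84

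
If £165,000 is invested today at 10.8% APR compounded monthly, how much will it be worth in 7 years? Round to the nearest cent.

i = 0.108/12 = 0.009 per month; n = 7·12 = 84.
FV = 165,000 × (1 + 0.009)^84 = 350,220.7777

£350,220.78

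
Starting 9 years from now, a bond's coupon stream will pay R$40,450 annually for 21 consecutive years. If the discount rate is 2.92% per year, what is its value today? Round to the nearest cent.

Value one period before first payment (t=8): 40450 × [1 − (1+0.0292)^(−21)] / 0.0292 = 40450 × 15.534506 = 628,370.7641
Discount back 8 years: 628,370.7641 × (1+0.0292)^(−8) = 628,370.7641 × 0.794331 = 499,134.6852

R$499,134.69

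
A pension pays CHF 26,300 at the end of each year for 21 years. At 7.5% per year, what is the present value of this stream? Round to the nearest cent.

CHF 273,874.53

PV = PMT · [1 − (1+i)^(−n)] / i = 26300 · 10.413480 = 273,874.5328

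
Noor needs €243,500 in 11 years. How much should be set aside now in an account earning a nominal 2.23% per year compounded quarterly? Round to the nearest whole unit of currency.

€190,661

i = 0.0223/4 = 0.005575 per quarter; n = 11·4 = 44.
PV = FV·(1+i)^(−n) = 243,500 × 0.783003 = 190,661.2295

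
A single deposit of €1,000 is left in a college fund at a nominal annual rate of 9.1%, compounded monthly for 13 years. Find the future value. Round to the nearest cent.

€3,249.62

Periodic rate i = 0.091/12 = 0.00758333; n = 13 × 12 = 156 periods.
1,000 × (1+0.00758333)^156 = 1,000 × 3.249617 = 3,249.6166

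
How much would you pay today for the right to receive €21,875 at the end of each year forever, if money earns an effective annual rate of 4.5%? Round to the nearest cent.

€486,111.11

PV = C/r = 21875/0.045 = 486,111.1111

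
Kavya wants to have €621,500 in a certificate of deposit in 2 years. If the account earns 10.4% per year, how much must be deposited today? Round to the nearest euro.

€509,921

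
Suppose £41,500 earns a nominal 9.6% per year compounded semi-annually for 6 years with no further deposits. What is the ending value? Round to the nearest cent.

i = 0.096/2 = 0.048 per half-year; n = 6·2 = 12.
41,500 × (1+0.048)^12 = 41,500 × 1.755235 = 72,842.2729

£72,842.27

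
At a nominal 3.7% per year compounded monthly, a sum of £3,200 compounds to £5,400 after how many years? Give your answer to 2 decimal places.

14.16 years

Periodic rate i = 0.037/12 = 0.00308333.
n = ln(5400/3200) / ln(1+0.00308333) = ln(1.68750) / 0.003079 = 169.9636 months
= 169.9636/12 years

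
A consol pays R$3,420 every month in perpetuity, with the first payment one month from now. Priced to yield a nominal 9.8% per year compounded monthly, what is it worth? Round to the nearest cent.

R$418,775.51

Periodic rate i = 0.098/12 = 0.00816667.
PV = C/r = 3420/0.00816667 = 418,775.5102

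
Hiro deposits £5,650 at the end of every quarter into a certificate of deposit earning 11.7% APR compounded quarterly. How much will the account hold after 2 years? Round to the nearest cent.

£50,108.18

Periodic rate i = 0.117/4 = 0.02925; n = 2 × 4 = 8 periods.
FV = 5650 × [(1+0.02925)^8 − 1] / 0.02925 = 5650 × 8.868705 = 50,108.1825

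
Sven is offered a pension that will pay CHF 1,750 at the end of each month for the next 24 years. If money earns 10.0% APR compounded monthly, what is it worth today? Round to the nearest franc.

CHF 190,759

Periodic rate i = 0.1/12 = 0.00833333; n = 24 × 12 = 288 periods.
PV = PMT · [1 − (1+i)^(−n)] / i = 1750 · 109.005045 = 190,758.8287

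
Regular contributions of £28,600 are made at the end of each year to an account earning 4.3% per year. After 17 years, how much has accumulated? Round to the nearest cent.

£695,484.83

FV = PMT · [(1+i)^n − 1] / i = 28600 · 24.317651 = 695,484.8305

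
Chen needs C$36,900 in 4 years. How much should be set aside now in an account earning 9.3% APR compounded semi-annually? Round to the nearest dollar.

C$25,651

With 2 periods per year: i = 0.0465, n = 8.
PV = FV·(1+i)^(−n) = 36,900 × 0.695162 = 25,651.4846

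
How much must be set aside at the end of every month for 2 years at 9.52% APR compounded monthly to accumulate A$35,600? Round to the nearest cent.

A$1,352.46

With 12 periods per year: i = 0.00793333, n = 24.
FV-annuity factor = 26.322464; PMT = 35600 / 26.322464 = 1,352.4570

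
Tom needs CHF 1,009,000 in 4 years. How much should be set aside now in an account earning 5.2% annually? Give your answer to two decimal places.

PV = 1,009,000 / (1 + 0.052)^4 = 1,009,000 / 1.224794 = 823,812.1768

CHF 823,812.18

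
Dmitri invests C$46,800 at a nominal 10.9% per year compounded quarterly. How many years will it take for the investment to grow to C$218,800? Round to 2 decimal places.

Periodic rate i = 0.109/4 = 0.02725.
n = ln(218800/46800) / ln(1+0.02725) = ln(4.67521) / 0.026885 = 57.3649 quarters
= 57.3649/4 years

14.34 years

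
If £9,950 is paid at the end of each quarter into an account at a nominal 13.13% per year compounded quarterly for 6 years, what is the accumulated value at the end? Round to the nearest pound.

£354,929

With 4 periods per year: i = 0.032825, n = 24.
Accumulation factor s(24|0.032825) = 35.671284; FV = 9950 × 35.671284 = 354,929.2784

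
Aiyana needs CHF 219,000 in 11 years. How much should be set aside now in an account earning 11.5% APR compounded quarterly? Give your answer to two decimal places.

CHF 62,923.20

With 4 periods per year: i = 0.02875, n = 44.
Discount factor = (1+0.02875)^(−44) = 0.287321; PV = 219,000 × 0.287321 = 62,923.1989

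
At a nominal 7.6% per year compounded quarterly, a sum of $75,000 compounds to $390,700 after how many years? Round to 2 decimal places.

Periodic rate i = 0.076/4 = 0.019.
n = ln(390700/75000) / ln(1+0.019) = ln(5.20933) / 0.018822 = 87.6885 quarters
= 87.6885/4 years

21.92 years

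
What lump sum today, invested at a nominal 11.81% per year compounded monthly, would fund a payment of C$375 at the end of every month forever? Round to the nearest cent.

Periodic rate i = 0.1181/12 = 0.00984167.
PV = C/r = 375/0.00984167 = 38,103.3023

C$38,103.30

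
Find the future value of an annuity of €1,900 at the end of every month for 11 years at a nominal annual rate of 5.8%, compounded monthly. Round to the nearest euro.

€349,778

With 12 periods per year: i = 0.00483333, n = 132.
Accumulation factor s(132|0.00483333) = 184.093468; FV = 1900 × 184.093468 = 349,777.5895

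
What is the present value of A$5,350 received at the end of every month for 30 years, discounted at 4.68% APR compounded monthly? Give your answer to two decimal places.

Periodic rate i = 0.0468/12 = 0.0039; n = 30 × 12 = 360 periods.
PV = 5350 × [1 − (1+0.0039)^(−360)] / 0.0039 = 5350 × 193.260472 = 1,033,943.5274

A$1,033,943.53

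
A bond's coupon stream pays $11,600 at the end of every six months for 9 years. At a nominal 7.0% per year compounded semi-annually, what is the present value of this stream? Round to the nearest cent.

$153,000.31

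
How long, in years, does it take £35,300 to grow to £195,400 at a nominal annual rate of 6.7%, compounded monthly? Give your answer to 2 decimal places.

25.61 years

Periodic rate i = 0.067/12 = 0.00558333.
n = ln(195400/35300) / ln(1+0.00558333) = ln(5.53541) / 0.005568 = 307.3322 months
= 307.3322/12 years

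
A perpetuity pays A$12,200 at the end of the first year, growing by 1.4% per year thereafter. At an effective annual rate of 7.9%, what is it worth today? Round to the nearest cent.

A$187,692.31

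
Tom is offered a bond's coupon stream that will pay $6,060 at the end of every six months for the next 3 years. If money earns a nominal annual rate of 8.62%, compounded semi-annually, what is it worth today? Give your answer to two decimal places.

$31,449.24

Periodic rate i = 0.0862/2 = 0.0431; n = 3 × 2 = 6 periods.
PV = 6060 × [1 − (1+0.0431)^(−6)] / 0.0431 = 6060 × 5.189644 = 31,449.2416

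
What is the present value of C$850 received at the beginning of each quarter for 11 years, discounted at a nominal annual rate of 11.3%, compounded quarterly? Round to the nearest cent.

With 4 periods per year: i = 0.02825, n = 44.
PV = PMT · [1 − (1+i)^(−n)] / i × (1+i) = 850 · 25.714162 = 21,857.0373
(Beginning-of-period payments → annuity-due factor ×(1+i).)

C$21,857.04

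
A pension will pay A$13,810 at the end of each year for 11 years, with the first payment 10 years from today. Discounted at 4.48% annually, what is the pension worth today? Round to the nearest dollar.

A$79,479

PV at t=9 (ordinary 11-year annuity): 13810 × a(11|0.0448) = 13810 × 8.538002 = 117,909.8138
Discount back 9 years: 117,909.8138 × (1+0.0448)^(−9) = 117,909.8138 × 0.674065 = 79,478.8324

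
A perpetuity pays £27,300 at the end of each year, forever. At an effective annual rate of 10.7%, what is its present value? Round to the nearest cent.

£255,140.19

PV = C/r = 27300/0.107 = 255,140.1869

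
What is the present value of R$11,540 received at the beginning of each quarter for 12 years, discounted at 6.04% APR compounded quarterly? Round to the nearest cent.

Periodic rate i = 0.0604/4 = 0.0151; n = 12 × 4 = 48 periods.
PV = PMT · [1 − (1+i)^(−n)] / i × (1+i) = 11540 · 34.482944 = 397,933.1700
(Beginning-of-period payments → annuity-due factor ×(1+i).)

R$397,933.17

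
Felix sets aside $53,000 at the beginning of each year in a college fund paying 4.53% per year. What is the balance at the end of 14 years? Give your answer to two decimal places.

$1,051,029.74

FV = 53000 × [(1+0.0453)^14 − 1] / 0.0453 × (1+i) = 53000 × 19.830750 = 1,051,029.7364
(Beginning-of-period payments → annuity-due factor ×(1+i).)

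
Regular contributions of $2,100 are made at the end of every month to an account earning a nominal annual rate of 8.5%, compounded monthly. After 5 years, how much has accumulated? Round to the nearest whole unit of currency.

$156,329

With 12 periods per year: i = 0.00708333, n = 60.
FV = 2100 × [(1+0.00708333)^60 − 1] / 0.00708333 = 2100 × 74.442437 = 156,329.1184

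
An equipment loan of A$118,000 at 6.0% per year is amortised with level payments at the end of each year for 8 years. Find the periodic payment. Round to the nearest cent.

A$19,002.24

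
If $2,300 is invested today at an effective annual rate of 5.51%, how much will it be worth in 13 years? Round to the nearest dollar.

FV = PV·(1+i)^n = 2,300 × 2.008247 = 4,618.9678

$4,619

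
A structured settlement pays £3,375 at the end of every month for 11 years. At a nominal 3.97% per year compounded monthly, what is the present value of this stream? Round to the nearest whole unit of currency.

£360,490

Periodic rate i = 0.0397/12 = 0.00330833; n = 11 × 12 = 132 periods.
Annuity factor a(132|0.00330833) = 106.811738; PV = 3375 × 106.811738 = 360,489.6163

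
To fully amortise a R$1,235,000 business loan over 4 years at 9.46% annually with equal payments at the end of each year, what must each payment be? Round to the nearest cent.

R$385,061.83

PMT = 1.235e+06 / ( [1 − (1+0.0946)^(−4)] / 0.0946 ) = 1.235e+06 / 3.207277 = 385,061.8336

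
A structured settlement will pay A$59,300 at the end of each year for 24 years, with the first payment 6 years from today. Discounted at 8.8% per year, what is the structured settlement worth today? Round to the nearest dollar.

PV at t=5 (ordinary 24-year annuity): 59300 × a(24|0.088) = 59300 × 9.862487 = 584,845.4929
Discount back 5 years: 584,845.4929 × (1+0.088)^(−5) = 584,845.4929 × 0.655927 = 383,615.9629

A$383,616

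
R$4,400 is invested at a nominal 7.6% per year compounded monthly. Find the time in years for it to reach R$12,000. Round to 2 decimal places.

13.24 years

Periodic rate i = 0.076/12 = 0.00633333.
n = ln(12000/4400) / ln(1+0.00633333) = ln(2.72727) / 0.006313 = 158.9172 months
= 158.9172/12 years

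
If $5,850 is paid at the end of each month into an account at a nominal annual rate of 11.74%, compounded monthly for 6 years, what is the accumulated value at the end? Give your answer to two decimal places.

$607,355.77

i = 0.1174/12 = 0.00978333 per month; n = 6·12 = 72.
FV = PMT · [(1+i)^n − 1] / i = 5850 · 103.821500 = 607,355.7735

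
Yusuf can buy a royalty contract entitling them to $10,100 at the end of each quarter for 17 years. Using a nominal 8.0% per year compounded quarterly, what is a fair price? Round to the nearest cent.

$373,634.99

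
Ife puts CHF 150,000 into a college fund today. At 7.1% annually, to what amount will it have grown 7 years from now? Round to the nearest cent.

150,000 × (1+0.071)^7 = 150,000 × 1.616316 = 242,447.4133

CHF 242,447.41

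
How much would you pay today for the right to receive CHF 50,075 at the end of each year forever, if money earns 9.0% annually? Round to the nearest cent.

CHF 556,388.89

PV = C/r = 50075/0.09 = 556,388.8889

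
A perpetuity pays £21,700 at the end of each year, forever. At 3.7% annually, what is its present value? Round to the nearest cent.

PV = PMT / i = 21700 / 0.037 = 586,486.4865

£586,486.49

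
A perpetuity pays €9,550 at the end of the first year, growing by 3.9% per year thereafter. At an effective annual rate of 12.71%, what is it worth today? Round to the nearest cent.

€108,399.55

PV = D₁/(r − g) = 9550/(0.1271 − 0.039) = 108,399.5460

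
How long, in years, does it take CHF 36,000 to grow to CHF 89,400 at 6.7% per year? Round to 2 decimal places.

14.03 years

(1+i)^n = 89400/36000 = 2.48333, so n = ln 2.48333 / ln 1.067 = 14.0260 years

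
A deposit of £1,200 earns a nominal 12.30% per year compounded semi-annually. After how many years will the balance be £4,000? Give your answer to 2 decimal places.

10.09 years

Periodic rate i = 0.123/2 = 0.0615.
(1+i)^n = 4000/1200 = 3.33333, so n = ln 3.33333 / ln 1.0615 = 20.1728 half-years
= 20.1728/2 years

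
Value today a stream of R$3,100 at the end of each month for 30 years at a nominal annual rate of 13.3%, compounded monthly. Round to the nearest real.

R$274,410

i = 0.133/12 = 0.0110833 per month; n = 30·12 = 360.
Annuity factor a(360|0.0110833) = 88.519375; PV = 3100 × 88.519375 = 274,410.0633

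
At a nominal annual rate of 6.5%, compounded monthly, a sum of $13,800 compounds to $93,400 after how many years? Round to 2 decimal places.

29.50 years

Periodic rate i = 0.065/12 = 0.00541667.
n = ln(93400/13800) / ln(1+0.00541667) = ln(6.76812) / 0.005402 = 353.9810 months
= 353.9810/12 years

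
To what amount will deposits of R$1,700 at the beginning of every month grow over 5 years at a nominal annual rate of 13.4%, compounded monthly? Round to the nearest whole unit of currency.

i = 0.134/12 = 0.0111667 per month; n = 5·12 = 60.
FV = PMT · [(1+i)^n − 1] / i × (1+i) = 1700 · 85.752451 = 145,779.1673
(annuity-due: payments at period start, so ×(1+i).)

R$145,779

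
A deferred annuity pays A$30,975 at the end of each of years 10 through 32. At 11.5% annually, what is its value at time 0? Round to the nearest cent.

Value one period before first payment (t=9): 30975 × [1 − (1+0.115)^(−23)] / 0.115 = 30975 × 7.984471 = 247,318.9913
PV₀ = 247,318.9913 / (1+0.115)^9 = 247,318.9913 / 2.663629 = 92,850.3746

A$92,850.37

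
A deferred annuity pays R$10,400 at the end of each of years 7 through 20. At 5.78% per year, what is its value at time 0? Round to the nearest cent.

R$69,951.60

PV at t=6 (ordinary 14-year annuity): 10400 × a(14|0.0578) = 10400 × 9.422924 = 97,998.4059
Discount back 6 years: 97,998.4059 × (1+0.0578)^(−6) = 97,998.4059 × 0.713803 = 69,951.5972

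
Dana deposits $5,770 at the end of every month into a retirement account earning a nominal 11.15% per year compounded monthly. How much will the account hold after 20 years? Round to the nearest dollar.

Periodic rate i = 0.1115/12 = 0.00929167; n = 20 × 12 = 240 periods.
Accumulation factor s(240|0.00929167) = 883.006441; FV = 5770 × 883.006441 = 5,094,947.1638

$5,094,947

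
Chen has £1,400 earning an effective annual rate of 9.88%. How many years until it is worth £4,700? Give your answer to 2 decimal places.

n = ln(4700/1400) / ln(1+0.0988) = ln(3.35714) / 0.094219 = 12.8540 years

12.85 years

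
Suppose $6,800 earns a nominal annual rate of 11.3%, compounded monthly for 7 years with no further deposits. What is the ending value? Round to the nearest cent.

Periodic rate i = 0.113/12 = 0.00941667; n = 7 × 12 = 84 periods.
6,800 × (1+0.00941667)^84 = 6,800 × 2.197453 = 14,942.6798

$14,942.68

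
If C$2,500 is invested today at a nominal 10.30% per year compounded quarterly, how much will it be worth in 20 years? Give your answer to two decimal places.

C$19,110.06

With 4 periods per year: i = 0.02575, n = 80.
FV = PV·(1+i)^n = 2,500 × 7.644024 = 19,110.0604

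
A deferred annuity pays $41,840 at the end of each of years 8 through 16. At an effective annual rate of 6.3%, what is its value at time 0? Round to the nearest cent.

Value one period before first payment (t=7): 41840 × [1 − (1+0.063)^(−9)] / 0.063 = 41840 × 6.713763 = 280,903.8259
PV₀ = 280,903.8259 / (1+0.063)^7 = 280,903.8259 / 1.533673 = 183,157.5403

$183,157.54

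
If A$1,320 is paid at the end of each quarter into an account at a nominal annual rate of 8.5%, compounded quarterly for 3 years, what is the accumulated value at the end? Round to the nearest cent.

Periodic rate i = 0.085/4 = 0.02125; n = 3 × 4 = 12 periods.
Accumulation factor s(12|0.02125) = 13.506759; FV = 1320 × 13.506759 = 17,828.9221

A$17,828.92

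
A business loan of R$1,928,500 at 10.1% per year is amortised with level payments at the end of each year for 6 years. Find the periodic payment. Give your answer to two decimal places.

Annuity-PV factor = 4.342527; PMT = 1.9285e+06 / 4.342527 = 444,096.2411

R$444,096.24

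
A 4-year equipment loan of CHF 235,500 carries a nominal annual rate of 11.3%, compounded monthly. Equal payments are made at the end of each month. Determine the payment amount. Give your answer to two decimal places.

CHF 6,120.99

Periodic rate i = 0.113/12 = 0.00941667; n = 4 × 12 = 48 periods.
PMT = 235500 / ( [1 − (1+0.00941667)^(−48)] / 0.00941667 ) = 235500 / 38.474186 = 6,120.9873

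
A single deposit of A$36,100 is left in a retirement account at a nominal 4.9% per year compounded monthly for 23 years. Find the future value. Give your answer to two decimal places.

A$111,163.06

i = 0.049/12 = 0.00408333 per month; n = 23·12 = 276.
FV = PV·(1+i)^n = 36,100 × 3.079309 = 111,163.0621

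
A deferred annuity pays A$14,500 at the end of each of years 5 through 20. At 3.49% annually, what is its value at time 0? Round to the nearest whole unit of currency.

A$152,994

PV at t=4 (ordinary 16-year annuity): 14500 × a(16|0.0349) = 14500 × 12.103204 = 175,496.4622
PV₀ = 175,496.4622 / (1+0.0349)^4 = 175,496.4622 / 1.147080 = 152,994.1476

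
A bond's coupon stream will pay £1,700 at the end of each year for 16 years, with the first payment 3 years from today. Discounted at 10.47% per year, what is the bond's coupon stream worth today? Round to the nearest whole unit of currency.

£10,600

Value one period before first payment (t=2): 1700 × [1 − (1+0.1047)^(−16)] / 0.1047 = 1700 × 7.609570 = 12,936.2697
PV₀ = 12,936.2697 / (1+0.1047)^2 = 12,936.2697 / 1.220362 = 10,600.3536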